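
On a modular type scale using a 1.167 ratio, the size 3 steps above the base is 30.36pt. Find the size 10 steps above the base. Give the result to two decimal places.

89.49pt

30.36 × 1.167⁷ = 30.36 × 2.94779 ≈ 89.495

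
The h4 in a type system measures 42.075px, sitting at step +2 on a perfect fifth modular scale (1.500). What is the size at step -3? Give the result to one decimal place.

42.075 ÷ 1.500⁵ = 42.075 ÷ 7.59375 ≈ 5.541

5.5px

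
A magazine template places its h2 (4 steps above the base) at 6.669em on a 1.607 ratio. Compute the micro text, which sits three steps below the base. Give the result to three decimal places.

0.241em

6.669 ÷ 1.607⁷ = 6.669 ÷ 27.67650 ≈ 0.241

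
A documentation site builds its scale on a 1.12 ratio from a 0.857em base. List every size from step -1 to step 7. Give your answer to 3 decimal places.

0.765em, 0.857em, 0.960em, 1.075em, 1.204em, 1.349em, 1.510em, 1.692em, 1.895em

Step -1: 0.857 ÷ 1.12 = 0.765
Step 0: 0.857em
Step 1: 0.857 × 1.12 = 0.960
Step 2: 0.857 × 1.12² = 1.075
Step 3: 0.857 × 1.12³ = 1.204
Step 4: 0.857 × 1.12⁴ = 1.349
Step 5: 0.857 × 1.12⁵ = 1.510
Step 6: 0.857 × 1.12⁶ = 1.692
Step 7: 0.857 × 1.12⁷ = 1.895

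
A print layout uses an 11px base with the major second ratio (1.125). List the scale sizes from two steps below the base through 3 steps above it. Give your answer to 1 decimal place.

Step -2: 11.0 ÷ 1.125² = 8.7
Step -1: 11.0 ÷ 1.125 = 9.8
Step 0: 11px
Step 1: 11.0 × 1.125 = 12.4
Step 2: 11.0 × 1.125² = 13.9
Step 3: 11.0 × 1.125³ = 15.7

8.7px, 9.8px, 11.0px, 12.4px, 13.9px, 15.7px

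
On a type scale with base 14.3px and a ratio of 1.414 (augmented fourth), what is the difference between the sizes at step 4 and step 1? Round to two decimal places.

36.95px

Step 1: 14.3 × 1.414 = 20.2202px
Step 4: 14.3 × 1.414⁴ = 57.1655px
Difference: 57.1655 − 20.2202 = 36.9453px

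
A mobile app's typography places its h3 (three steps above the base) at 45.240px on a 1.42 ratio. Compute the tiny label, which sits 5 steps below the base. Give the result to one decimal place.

45.240 ÷ 1.42⁸ = 45.240 ÷ 16.53129 ≈ 2.737

2.7px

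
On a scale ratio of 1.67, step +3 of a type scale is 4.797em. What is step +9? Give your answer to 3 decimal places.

Moving from step +3 to step +9 is 6 steps up, so multiply by r⁶.
4.797 × 1.67⁶ = 4.797 × 21.69196 ≈ 104.056

104.056em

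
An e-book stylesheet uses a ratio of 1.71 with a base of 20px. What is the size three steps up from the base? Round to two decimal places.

Every step multiplies by the scale ratio.
20.0 × 1.71³ = 20.0 × 5.00021 ≈ 100.00

100.00px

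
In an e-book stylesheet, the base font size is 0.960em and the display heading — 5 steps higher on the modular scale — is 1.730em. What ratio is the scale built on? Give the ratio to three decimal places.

The ratio satisfies 0.960 × r⁵ = 1.730, so r = (1.730 / 0.960)^(1/5).
r = 1.8021^(1/5) ≈ 1.1250

1.125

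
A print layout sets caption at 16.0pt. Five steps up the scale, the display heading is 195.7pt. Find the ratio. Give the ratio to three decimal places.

r⁵ = 195.7 / 16.0, so r = (195.7/16.0)^(1/5).
r = 12.2312^(1/5) ≈ 1.6500

1.650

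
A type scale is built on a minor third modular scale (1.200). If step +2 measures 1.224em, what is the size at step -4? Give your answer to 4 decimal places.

The gap is -4 − (2) = -6 steps, so the factor is 1.200^-6.
1.224 ÷ 1.200⁶ = 1.224 ÷ 2.98598 ≈ 0.4099

0.4099em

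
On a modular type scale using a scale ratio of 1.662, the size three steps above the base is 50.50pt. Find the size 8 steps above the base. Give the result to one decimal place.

Moving from step +3 to step +8 is 5 steps up, so multiply by r⁵.
50.50 × 1.662⁵ = 50.50 × 12.68105 ≈ 640.393

640.4pt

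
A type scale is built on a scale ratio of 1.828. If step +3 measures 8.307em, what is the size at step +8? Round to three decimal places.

The gap is 8 − (3) = 5 steps, so the factor is 1.828^5.
8.307 × 1.828⁵ = 8.307 × 20.41178 ≈ 169.561

169.561em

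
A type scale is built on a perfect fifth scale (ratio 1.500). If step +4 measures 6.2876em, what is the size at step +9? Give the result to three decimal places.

The gap is 9 − (4) = 5 steps, so the factor is 1.500^5.
6.2876 × 1.500⁵ = 6.2876 × 7.59375 ≈ 47.746

47.746em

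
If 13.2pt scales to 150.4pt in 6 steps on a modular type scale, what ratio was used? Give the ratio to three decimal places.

1.500

r⁶ = 150.4 / 13.2, so r = (150.4/13.2)^(1/6).
r = 11.3939^(1/6) ≈ 1.5001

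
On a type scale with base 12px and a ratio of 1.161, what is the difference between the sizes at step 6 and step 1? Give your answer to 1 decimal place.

Step 1: 12.0 × 1.161 = 13.932px
Step 6: 12.0 × 1.161⁶ = 29.388px
Difference: 29.388 − 13.932 = 15.456px

15.5px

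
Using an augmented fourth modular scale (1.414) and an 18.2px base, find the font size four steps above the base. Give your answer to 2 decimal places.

72.76px

Each step on a modular scale multiplies by the ratio, so the size n steps from the base is base × ratioⁿ.
18.2 × 1.414⁴ = 18.2 × 3.99758 ≈ 72.76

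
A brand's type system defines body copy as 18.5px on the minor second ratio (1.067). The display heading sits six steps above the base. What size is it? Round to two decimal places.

Each step on a modular scale multiplies by the ratio, so the size n steps from the base is base × ratioⁿ.
18.5 × 1.067⁶ = 18.5 × 1.47566 ≈ 27.30

27.30px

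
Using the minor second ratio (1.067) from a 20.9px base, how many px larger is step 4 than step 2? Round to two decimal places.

Step 2: 20.9 × 1.067² = 23.7944px
Step 4: 20.9 × 1.067⁴ = 27.0897px
Difference: 27.0897 − 23.7944 = 3.2953px

3.30px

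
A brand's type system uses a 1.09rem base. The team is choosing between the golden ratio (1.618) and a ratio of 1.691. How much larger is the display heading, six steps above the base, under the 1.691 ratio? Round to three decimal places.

Golden ratio: 1.09 × 1.618⁶ = 19.55679rem
At 1.691: 1.09 × 1.691⁶ = 25.48521rem
Difference: 25.48521 − 19.55679 = 5.92842rem

5.928rem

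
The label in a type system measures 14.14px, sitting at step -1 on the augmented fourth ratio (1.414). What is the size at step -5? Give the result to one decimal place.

3.5px

14.14 ÷ 1.414⁴ = 14.14 ÷ 3.99758 ≈ 3.537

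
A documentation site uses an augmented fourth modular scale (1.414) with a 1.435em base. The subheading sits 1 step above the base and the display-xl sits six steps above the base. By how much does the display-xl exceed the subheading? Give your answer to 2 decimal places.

9.44em

Step 1: 1.435 × 1.414 = 2.0291em
Step 6: 1.435 × 1.414⁶ = 11.4696em
Difference: 11.4696 − 2.0291 = 9.4405em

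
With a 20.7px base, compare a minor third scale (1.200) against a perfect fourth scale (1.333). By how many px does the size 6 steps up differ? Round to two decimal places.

54.32px

Minor third: 20.7 × 1.200⁶ = 61.8099px
Perfect fourth: 20.7 × 1.333⁶ = 116.1318px
Difference: 116.1318 − 61.8099 = 54.3219px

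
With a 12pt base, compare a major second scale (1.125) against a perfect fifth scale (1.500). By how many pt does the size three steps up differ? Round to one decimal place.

23.4pt

Major second: 12.0 × 1.125³ = 17.086pt
Perfect fifth: 12.0 × 1.500³ = 40.500pt
Difference: 40.500 − 17.086 = 23.414pt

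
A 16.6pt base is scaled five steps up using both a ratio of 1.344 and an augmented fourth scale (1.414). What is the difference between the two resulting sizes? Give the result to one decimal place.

21.0pt

At 1.344: 16.6 × 1.344⁵ = 72.795pt
Augmented fourth: 16.6 × 1.414⁵ = 93.833pt
Difference: 93.833 − 72.795 = 21.038pt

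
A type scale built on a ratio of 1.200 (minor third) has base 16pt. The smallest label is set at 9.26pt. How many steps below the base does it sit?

3

1.200ⁿ = 16 / 9.26 = 1.7279
n = ln(1.7279) / ln(1.200) = 0.5469 / 0.1823 ≈ 3.00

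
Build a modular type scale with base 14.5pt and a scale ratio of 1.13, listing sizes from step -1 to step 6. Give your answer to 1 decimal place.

Step -1: 14.5 ÷ 1.13 = 12.8
Step 0: 14.5pt
Step 1: 14.5 × 1.13 = 16.4
Step 2: 14.5 × 1.13² = 18.5
Step 3: 14.5 × 1.13³ = 20.9
Step 4: 14.5 × 1.13⁴ = 23.6
Step 5: 14.5 × 1.13⁵ = 26.7
Step 6: 14.5 × 1.13⁶ = 30.2

12.8pt, 14.5pt, 16.4pt, 18.5pt, 20.9pt, 23.6pt, 26.7pt, 30.2pt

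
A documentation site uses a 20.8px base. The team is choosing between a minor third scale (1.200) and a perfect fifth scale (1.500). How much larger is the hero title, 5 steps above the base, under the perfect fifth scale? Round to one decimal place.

106.2px

Minor third: 20.8 × 1.200⁵ = 51.757px
Perfect fifth: 20.8 × 1.500⁵ = 157.950px
Difference: 157.950 − 51.757 = 106.193px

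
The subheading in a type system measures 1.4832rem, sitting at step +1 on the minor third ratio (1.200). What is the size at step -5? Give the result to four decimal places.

Moving from step +1 to step -5 is 6 steps down, so divide by r⁶.
1.4832 ÷ 1.200⁶ = 1.4832 ÷ 2.98598 ≈ 0.4967

0.4967rem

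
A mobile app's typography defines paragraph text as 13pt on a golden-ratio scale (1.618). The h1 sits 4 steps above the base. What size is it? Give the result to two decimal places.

89.10pt

A modular type scale is a geometric sequence: sizeₙ = base × rⁿ.
13.0 × 1.618⁴ = 13.0 × 6.85353 ≈ 89.10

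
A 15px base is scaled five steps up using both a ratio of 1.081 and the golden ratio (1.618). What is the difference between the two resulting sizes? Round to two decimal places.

144.19px

At 1.081: 15.0 × 1.081⁵ = 22.1421px
Golden ratio: 15.0 × 1.618⁵ = 166.3351px
Difference: 166.3351 − 22.1421 = 144.1930px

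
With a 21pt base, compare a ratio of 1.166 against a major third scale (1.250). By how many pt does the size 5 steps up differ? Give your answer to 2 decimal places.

At 1.166: 21.0 × 1.166⁵ = 45.2597pt
Major third: 21.0 × 1.250⁵ = 64.0869pt
Difference: 64.0869 − 45.2597 = 18.8272pt

18.83pt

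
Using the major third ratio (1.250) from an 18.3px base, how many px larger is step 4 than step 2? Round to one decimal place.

Step 2: 18.3 × 1.250² = 28.594px
Step 4: 18.3 × 1.250⁴ = 44.678px
Difference: 44.678 − 28.594 = 16.084px

16.1px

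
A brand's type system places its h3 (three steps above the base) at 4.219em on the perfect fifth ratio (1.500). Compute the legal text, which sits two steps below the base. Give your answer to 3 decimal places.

0.556em

The gap is -2 − (3) = -5 steps, so the factor is 1.500^-5.
4.219 ÷ 1.500⁵ = 4.219 ÷ 7.59375 ≈ 0.556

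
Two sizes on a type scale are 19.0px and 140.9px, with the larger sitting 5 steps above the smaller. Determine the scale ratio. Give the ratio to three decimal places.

1.493

r⁵ = 140.9 / 19.0, so r = (140.9/19.0)^(1/5).
r = 7.4158^(1/5) ≈ 1.4929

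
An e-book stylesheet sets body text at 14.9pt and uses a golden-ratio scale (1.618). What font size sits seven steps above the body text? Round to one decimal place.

Each step on a modular scale multiplies by the ratio, so the size n steps from the base is base × ratioⁿ.
14.9 × 1.618⁷ = 14.9 × 29.03017 ≈ 432.55

432.5pt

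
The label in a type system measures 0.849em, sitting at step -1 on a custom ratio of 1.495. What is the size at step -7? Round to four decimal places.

0.849 ÷ 1.495⁶ = 0.849 ÷ 11.16470 ≈ 0.0760

0.0760em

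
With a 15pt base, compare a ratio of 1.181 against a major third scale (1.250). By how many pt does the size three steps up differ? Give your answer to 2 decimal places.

4.59pt

At 1.181: 15.0 × 1.181³ = 24.7082pt
Major third: 15.0 × 1.250³ = 29.2969pt
Difference: 29.2969 − 24.7082 = 4.5887pt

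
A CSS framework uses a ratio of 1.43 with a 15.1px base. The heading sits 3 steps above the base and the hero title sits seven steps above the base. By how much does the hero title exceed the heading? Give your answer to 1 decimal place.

Step 3: 15.1 × 1.43³ = 44.156px
Step 7: 15.1 × 1.43⁷ = 184.641px
Difference: 184.641 − 44.156 = 140.485px

140.5px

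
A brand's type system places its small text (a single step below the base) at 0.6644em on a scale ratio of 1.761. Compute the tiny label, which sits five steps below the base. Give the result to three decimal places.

0.069em

Moving from step -1 to step -5 is 4 steps down, so divide by r⁴.
0.6644 ÷ 1.761⁴ = 0.6644 ÷ 9.61695 ≈ 0.069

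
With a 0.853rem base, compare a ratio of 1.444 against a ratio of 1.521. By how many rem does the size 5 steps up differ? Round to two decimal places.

At 1.444: 0.853 × 1.444⁵ = 5.3553rem
At 1.521: 0.853 × 1.521⁵ = 6.9438rem
Difference: 6.9438 − 5.3553 = 1.5885rem

1.59rem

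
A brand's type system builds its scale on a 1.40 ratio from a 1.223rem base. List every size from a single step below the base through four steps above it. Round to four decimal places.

Step -1: 1.223 ÷ 1.40 = 0.8736
Step 0: 1.223rem
Step 1: 1.223 × 1.40 = 1.7122
Step 2: 1.223 × 1.40² = 2.3971
Step 3: 1.223 × 1.40³ = 3.3559
Step 4: 1.223 × 1.40⁴ = 4.6983

0.8736rem, 1.2230rem, 1.7122rem, 2.3971rem, 3.3559rem, 4.6983rem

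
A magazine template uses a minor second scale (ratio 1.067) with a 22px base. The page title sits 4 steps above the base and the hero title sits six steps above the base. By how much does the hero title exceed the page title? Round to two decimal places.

3.95px

Step 4: 22.0 × 1.067⁴ = 28.5155px
Step 6: 22.0 × 1.067⁶ = 32.4645px
Difference: 32.4645 − 28.5155 = 3.9490px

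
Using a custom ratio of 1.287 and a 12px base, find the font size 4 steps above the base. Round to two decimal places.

32.92px

12.0 × 1.287⁴ = 12.0 × 2.74356 ≈ 32.92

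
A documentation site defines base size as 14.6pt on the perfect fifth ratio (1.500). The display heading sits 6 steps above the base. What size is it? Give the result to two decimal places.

14.6 × 1.500⁶ = 14.6 × 11.39062 ≈ 166.30

166.30pt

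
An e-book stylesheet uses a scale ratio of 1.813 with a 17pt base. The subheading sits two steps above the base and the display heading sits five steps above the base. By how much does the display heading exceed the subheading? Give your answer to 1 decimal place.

Step 2: 17.0 × 1.813² = 55.878pt
Step 5: 17.0 × 1.813⁵ = 332.995pt
Difference: 332.995 − 55.878 = 277.117pt

277.1pt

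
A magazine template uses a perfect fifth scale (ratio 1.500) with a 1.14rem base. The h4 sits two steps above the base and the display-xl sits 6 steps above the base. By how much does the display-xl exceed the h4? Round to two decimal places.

Step 2: 1.14 × 1.500² = 2.5650rem
Step 6: 1.14 × 1.500⁶ = 12.9853rem
Difference: 12.9853 − 2.5650 = 10.4203rem

10.42rem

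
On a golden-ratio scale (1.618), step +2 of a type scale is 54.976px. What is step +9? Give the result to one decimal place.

Moving from step +2 to step +9 is 7 steps up, so multiply by r⁷.
54.976 × 1.618⁷ = 54.976 × 29.03017 ≈ 1595.963

1596.0px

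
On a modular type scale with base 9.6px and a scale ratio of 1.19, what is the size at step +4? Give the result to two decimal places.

Each step on a modular scale multiplies by the ratio, so the size n steps from the base is base × ratioⁿ.
9.6 × 1.19⁴ = 9.6 × 2.00534 ≈ 19.25

19.25px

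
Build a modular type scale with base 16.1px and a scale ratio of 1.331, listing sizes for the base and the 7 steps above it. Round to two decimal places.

16.10px, 21.43px, 28.52px, 37.96px, 50.53px, 67.25px, 89.51px, 119.14px

Step 0: 16.1px
Step 1: 16.1 × 1.331 = 21.43
Step 2: 16.1 × 1.331² = 28.52
Step 3: 16.1 × 1.331³ = 37.96
Step 4: 16.1 × 1.331⁴ = 50.53
Step 5: 16.1 × 1.331⁵ = 67.25
Step 6: 16.1 × 1.331⁶ = 89.51
Step 7: 16.1 × 1.331⁷ = 119.14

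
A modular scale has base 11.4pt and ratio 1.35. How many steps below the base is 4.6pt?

3

1.35ⁿ = 11.4 / 4.6 = 2.4783
n = ln(2.4783) / ln(1.35) = 0.9076 / 0.3001 ≈ 3.02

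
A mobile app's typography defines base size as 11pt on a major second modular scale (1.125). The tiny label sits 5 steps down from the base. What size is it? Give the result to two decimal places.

6.10pt

A modular type scale is a geometric sequence: sizeₙ = base × rⁿ.
11.0 ÷ 1.125⁵ = 11.0 ÷ 1.80203 ≈ 6.10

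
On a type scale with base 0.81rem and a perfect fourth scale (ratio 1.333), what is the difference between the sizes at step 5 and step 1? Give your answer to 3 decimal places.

2.329rem

Step 1: 0.81 × 1.333 = 1.07973rem
Step 5: 0.81 × 1.333⁵ = 3.40907rem
Difference: 3.40907 − 1.07973 = 2.32934rem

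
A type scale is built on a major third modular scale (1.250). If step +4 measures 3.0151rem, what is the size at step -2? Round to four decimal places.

0.7904rem

Moving from step +4 to step -2 is 6 steps down, so divide by r⁶.
3.0151 ÷ 1.250⁶ = 3.0151 ÷ 3.81470 ≈ 0.7904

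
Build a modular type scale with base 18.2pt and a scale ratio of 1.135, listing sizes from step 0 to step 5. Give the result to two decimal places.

Step 0: 18.2pt
Step 1: 18.2 × 1.135 = 20.66
Step 2: 18.2 × 1.135² = 23.45
Step 3: 18.2 × 1.135³ = 26.61
Step 4: 18.2 × 1.135⁴ = 30.20
Step 5: 18.2 × 1.135⁵ = 34.28

18.20pt, 20.66pt, 23.45pt, 26.61pt, 30.20pt, 34.28pt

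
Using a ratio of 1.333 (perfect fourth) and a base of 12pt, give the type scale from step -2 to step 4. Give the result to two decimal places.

6.75pt, 9.00pt, 12.00pt, 16.00pt, 21.32pt, 28.42pt, 37.89pt

Step -2: 12.0 ÷ 1.333² = 6.75
Step -1: 12.0 ÷ 1.333 = 9.00
Step 0: 12pt
Step 1: 12.0 × 1.333 = 16.00
Step 2: 12.0 × 1.333² = 21.32
Step 3: 12.0 × 1.333³ = 28.42
Step 4: 12.0 × 1.333⁴ = 37.89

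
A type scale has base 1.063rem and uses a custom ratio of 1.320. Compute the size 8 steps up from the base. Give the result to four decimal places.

A modular type scale is a geometric sequence: sizeₙ = base × rⁿ.
1.063 × 1.320⁸ = 1.063 × 9.21704 ≈ 9.7977

9.7977rem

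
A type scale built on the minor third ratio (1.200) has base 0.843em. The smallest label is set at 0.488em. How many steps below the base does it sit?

1.200ⁿ = 0.843 / 0.488 = 1.7275
n = ln(1.7275) / ln(1.200) = 0.5467 / 0.1823 ≈ 3.00

3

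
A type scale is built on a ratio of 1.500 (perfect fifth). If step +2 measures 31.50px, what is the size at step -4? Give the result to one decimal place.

Moving from step +2 to step -4 is 6 steps down, so divide by r⁶.
31.50 ÷ 1.500⁶ = 31.50 ÷ 11.39062 ≈ 2.765

2.8px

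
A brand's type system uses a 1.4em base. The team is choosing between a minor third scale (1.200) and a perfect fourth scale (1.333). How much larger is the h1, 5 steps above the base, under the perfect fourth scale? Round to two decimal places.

2.41em

Minor third: 1.4 × 1.200⁵ = 3.4836em
Perfect fourth: 1.4 × 1.333⁵ = 5.8922em
Difference: 5.8922 − 3.4836 = 2.4086em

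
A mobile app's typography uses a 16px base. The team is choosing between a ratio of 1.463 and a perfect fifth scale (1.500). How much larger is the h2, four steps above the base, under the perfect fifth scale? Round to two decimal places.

At 1.463: 16.0 × 1.463⁴ = 73.2989px
Perfect fifth: 16.0 × 1.500⁴ = 81.0000px
Difference: 81.0000 − 73.2989 = 7.7011px

7.70px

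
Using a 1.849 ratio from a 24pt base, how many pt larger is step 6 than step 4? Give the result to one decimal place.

Step 4: 24.0 × 1.849⁴ = 280.517pt
Step 6: 24.0 × 1.849⁶ = 959.031pt
Difference: 959.031 − 280.517 = 678.514pt

678.5pt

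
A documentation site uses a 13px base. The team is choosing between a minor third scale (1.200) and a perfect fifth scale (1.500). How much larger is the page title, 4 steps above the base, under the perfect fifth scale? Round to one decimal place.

38.9px

Minor third: 13.0 × 1.200⁴ = 26.957px
Perfect fifth: 13.0 × 1.500⁴ = 65.812px
Difference: 65.812 − 26.957 = 38.855px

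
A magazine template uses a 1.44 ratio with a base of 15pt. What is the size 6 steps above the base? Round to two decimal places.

Each step on a modular scale multiplies by the ratio, so the size n steps from the base is base × ratioⁿ.
15.0 × 1.44⁶ = 15.0 × 8.91610 ≈ 133.74

133.74pt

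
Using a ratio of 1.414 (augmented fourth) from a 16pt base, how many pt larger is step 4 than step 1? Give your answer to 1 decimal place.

41.3pt

Step 1: 16.0 × 1.414 = 22.624pt
Step 4: 16.0 × 1.414⁴ = 63.961pt
Difference: 63.961 − 22.624 = 41.337pt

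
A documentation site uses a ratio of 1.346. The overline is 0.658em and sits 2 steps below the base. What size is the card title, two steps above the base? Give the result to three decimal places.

2.160em

0.658 × 1.346⁴ = 0.658 × 3.28231 ≈ 2.160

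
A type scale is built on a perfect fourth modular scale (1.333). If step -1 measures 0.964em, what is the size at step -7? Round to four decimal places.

0.1718em

0.964 ÷ 1.333⁶ = 0.964 ÷ 5.61023 ≈ 0.1718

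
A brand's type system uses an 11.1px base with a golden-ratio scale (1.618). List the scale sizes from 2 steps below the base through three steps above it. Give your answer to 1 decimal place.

4.2px, 6.9px, 11.1px, 18.0px, 29.1px, 47.0px

Step -2: 11.1 ÷ 1.618² = 4.2
Step -1: 11.1 ÷ 1.618 = 6.9
Step 0: 11.1px
Step 1: 11.1 × 1.618 = 18.0
Step 2: 11.1 × 1.618² = 29.1
Step 3: 11.1 × 1.618³ = 47.0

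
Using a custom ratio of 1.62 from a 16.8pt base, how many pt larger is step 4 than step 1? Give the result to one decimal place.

88.5pt

Step 1: 16.8 × 1.62 = 27.216pt
Step 4: 16.8 × 1.62⁴ = 115.710pt
Difference: 115.710 − 27.216 = 88.494pt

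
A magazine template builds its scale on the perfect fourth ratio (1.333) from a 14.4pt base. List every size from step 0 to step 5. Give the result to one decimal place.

14.4pt, 19.2pt, 25.6pt, 34.1pt, 45.5pt, 60.6pt

Step 0: 14.4pt
Step 1: 14.4 × 1.333 = 19.2
Step 2: 14.4 × 1.333² = 25.6
Step 3: 14.4 × 1.333³ = 34.1
Step 4: 14.4 × 1.333⁴ = 45.5
Step 5: 14.4 × 1.333⁵ = 60.6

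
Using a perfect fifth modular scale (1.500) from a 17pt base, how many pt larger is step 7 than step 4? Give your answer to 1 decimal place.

Step 4: 17.0 × 1.500⁴ = 86.062pt
Step 7: 17.0 × 1.500⁷ = 290.461pt
Difference: 290.461 − 86.062 = 204.399pt

204.4pt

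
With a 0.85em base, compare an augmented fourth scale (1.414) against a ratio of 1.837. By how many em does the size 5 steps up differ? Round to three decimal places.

Augmented fourth: 0.85 × 1.414⁵ = 4.80470em
At 1.837: 0.85 × 1.837⁵ = 17.78135em
Difference: 17.78135 − 4.80470 = 12.97665em

12.977em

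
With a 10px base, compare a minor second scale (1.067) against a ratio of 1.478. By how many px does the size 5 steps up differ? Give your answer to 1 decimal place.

Minor second: 10.0 × 1.067⁵ = 13.830px
At 1.478: 10.0 × 1.478⁵ = 70.530px
Difference: 70.530 − 13.830 = 56.700px

56.7px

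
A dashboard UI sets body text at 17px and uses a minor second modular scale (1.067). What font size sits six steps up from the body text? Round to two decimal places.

25.09px

17.0 × 1.067⁶ = 17.0 × 1.47566 ≈ 25.09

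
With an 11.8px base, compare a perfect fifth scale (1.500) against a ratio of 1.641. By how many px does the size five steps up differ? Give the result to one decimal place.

50.8px

Perfect fifth: 11.8 × 1.500⁵ = 89.606px
At 1.641: 11.8 × 1.641⁵ = 140.419px
Difference: 140.419 − 89.606 = 50.813px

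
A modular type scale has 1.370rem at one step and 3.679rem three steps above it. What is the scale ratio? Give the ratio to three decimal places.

1.390

r³ = 3.679 / 1.370, so r = (3.679/1.370)^(1/3).
r = 2.6854^(1/3) ≈ 1.3900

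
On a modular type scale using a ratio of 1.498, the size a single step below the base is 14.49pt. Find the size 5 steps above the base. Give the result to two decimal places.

14.49 × 1.498⁶ = 14.49 × 11.29980 ≈ 163.734

163.73pt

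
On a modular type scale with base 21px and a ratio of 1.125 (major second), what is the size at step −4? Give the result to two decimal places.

A modular type scale is a geometric sequence: sizeₙ = base × rⁿ.
21.0 ÷ 1.125⁴ = 21.0 ÷ 1.60181 ≈ 13.11

13.11px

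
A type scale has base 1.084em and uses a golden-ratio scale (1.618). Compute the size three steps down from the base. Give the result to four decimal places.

0.2559em

1.084 ÷ 1.618³ = 1.084 ÷ 4.23580 ≈ 0.2559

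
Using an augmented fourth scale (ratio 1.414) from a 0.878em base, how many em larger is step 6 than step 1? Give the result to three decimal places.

Step 1: 0.878 × 1.414 = 1.24149em
Step 6: 0.878 × 1.414⁶ = 7.01764em
Difference: 7.01764 − 1.24149 = 5.77615em

5.776em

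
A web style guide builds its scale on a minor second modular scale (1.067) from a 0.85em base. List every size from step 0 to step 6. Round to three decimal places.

Step 0: 0.85em
Step 1: 0.85 × 1.067 = 0.907
Step 2: 0.85 × 1.067² = 0.968
Step 3: 0.85 × 1.067³ = 1.033
Step 4: 0.85 × 1.067⁴ = 1.102
Step 5: 0.85 × 1.067⁵ = 1.176
Step 6: 0.85 × 1.067⁶ = 1.254

0.850em, 0.907em, 0.968em, 1.033em, 1.102em, 1.176em, 1.254em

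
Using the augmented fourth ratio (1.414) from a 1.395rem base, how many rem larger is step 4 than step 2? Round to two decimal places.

2.79rem

Step 2: 1.395 × 1.414² = 2.7892rem
Step 4: 1.395 × 1.414⁴ = 5.5766rem
Difference: 5.5766 − 2.7892 = 2.7874rem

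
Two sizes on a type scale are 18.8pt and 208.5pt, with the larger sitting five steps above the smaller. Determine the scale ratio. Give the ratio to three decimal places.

r⁵ = 208.5 / 18.8, so r = (208.5/18.8)^(1/5).
r = 11.0904^(1/5) ≈ 1.6180

1.618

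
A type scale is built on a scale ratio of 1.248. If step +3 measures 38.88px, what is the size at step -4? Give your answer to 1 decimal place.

Moving from step +3 to step -4 is 7 steps down, so divide by r⁷.
38.88 ÷ 1.248⁷ = 38.88 ÷ 4.71522 ≈ 8.246

8.2px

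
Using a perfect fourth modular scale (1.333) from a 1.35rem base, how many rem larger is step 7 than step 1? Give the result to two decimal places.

8.30rem

Step 1: 1.35 × 1.333 = 1.7995rem
Step 7: 1.35 × 1.333⁷ = 10.0959rem
Difference: 10.0959 − 1.7995 = 8.2964rem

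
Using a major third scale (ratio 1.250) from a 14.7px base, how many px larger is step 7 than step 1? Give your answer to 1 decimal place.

51.7px

Step 1: 14.7 × 1.250 = 18.375px
Step 7: 14.7 × 1.250⁷ = 70.095px
Difference: 70.095 − 18.375 = 51.720px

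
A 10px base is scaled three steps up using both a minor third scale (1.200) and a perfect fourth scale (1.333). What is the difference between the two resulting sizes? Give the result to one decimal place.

Minor third: 10.0 × 1.200³ = 17.280px
Perfect fourth: 10.0 × 1.333³ = 23.686px
Difference: 23.686 − 17.280 = 6.406px

6.4px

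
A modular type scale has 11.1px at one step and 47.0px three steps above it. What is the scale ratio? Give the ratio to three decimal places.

r³ = 47.0 / 11.1, so r = (47.0/11.1)^(1/3).
r = 4.2342^(1/3) ≈ 1.6178

1.618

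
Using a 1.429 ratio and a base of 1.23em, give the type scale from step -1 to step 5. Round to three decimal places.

0.861em, 1.230em, 1.758em, 2.512em, 3.589em, 5.129em, 7.329em

Step -1: 1.23 ÷ 1.429 = 0.861
Step 0: 1.23em
Step 1: 1.23 × 1.429 = 1.758
Step 2: 1.23 × 1.429² = 2.512
Step 3: 1.23 × 1.429³ = 3.589
Step 4: 1.23 × 1.429⁴ = 5.129
Step 5: 1.23 × 1.429⁵ = 7.329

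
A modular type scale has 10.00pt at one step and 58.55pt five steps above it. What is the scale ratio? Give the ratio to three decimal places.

The ratio satisfies 10.00 × r⁵ = 58.55, so r = (58.55 / 10.00)^(1/5).
r = 5.8550^(1/5) ≈ 1.4240

1.424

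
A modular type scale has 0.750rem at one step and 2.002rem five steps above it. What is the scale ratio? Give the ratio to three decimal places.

The ratio satisfies 0.750 × r⁵ = 2.002, so r = (2.002 / 0.750)^(1/5).
r = 2.6693^(1/5) ≈ 1.2170

1.217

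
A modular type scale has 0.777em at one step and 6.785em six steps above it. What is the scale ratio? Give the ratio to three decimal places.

1.435

r⁶ = 6.785 / 0.777, so r = (6.785/0.777)^(1/6).
r = 8.7323^(1/6) ≈ 1.4350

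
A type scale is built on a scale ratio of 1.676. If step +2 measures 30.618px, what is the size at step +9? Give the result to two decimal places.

1137.35px

Moving from step +2 to step +9 is 7 steps up, so multiply by r⁷.
30.618 × 1.676⁷ = 30.618 × 37.14652 ≈ 1137.352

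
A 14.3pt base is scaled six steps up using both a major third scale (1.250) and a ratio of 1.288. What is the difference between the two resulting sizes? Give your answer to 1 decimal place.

10.7pt

Major third: 14.3 × 1.250⁶ = 54.550pt
At 1.288: 14.3 × 1.288⁶ = 65.288pt
Difference: 65.288 − 54.550 = 10.738pt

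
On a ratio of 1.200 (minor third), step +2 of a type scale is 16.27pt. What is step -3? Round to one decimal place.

16.27 ÷ 1.200⁵ = 16.27 ÷ 2.48832 ≈ 6.539

6.5pt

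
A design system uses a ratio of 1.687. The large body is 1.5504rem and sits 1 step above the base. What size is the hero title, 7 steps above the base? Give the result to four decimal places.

35.7383rem

1.5504 × 1.687⁶ = 1.5504 × 23.05104 ≈ 35.7383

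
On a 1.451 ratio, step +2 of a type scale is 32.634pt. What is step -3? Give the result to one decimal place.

5.1pt

Moving from step +2 to step -3 is 5 steps down, so divide by r⁵.
32.634 ÷ 1.451⁵ = 32.634 ÷ 6.43187 ≈ 5.074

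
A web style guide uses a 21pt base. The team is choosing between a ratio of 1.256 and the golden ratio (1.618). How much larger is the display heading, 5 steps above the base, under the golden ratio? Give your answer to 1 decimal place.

At 1.256: 21.0 × 1.256⁵ = 65.640pt
Golden ratio: 21.0 × 1.618⁵ = 232.869pt
Difference: 232.869 − 65.640 = 167.229pt

167.2pt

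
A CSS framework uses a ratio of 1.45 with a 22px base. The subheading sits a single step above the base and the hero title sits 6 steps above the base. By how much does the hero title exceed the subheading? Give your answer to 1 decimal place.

Step 1: 22.0 × 1.45 = 31.900px
Step 6: 22.0 × 1.45⁶ = 204.471px
Difference: 204.471 − 31.900 = 172.571px

172.6px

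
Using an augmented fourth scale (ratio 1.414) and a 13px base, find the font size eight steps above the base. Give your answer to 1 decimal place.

Each step on a modular scale multiplies by the ratio, so the size n steps from the base is base × ratioⁿ.
13.0 × 1.414⁸ = 13.0 × 15.98068 ≈ 207.75

207.7px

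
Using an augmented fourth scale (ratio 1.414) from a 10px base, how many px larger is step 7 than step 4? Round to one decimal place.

Step 4: 10.0 × 1.414⁴ = 39.976px
Step 7: 10.0 × 1.414⁷ = 113.018px
Difference: 113.018 − 39.976 = 73.042px

73.0px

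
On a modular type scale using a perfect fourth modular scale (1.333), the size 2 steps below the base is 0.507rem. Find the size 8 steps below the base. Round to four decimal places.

0.0904rem

0.507 ÷ 1.333⁶ = 0.507 ÷ 5.61023 ≈ 0.0904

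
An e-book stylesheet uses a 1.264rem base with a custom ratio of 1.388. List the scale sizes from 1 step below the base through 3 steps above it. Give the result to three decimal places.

0.911rem, 1.264rem, 1.754rem, 2.435rem, 3.380rem

Step -1: 1.264 ÷ 1.388 = 0.911
Step 0: 1.264rem
Step 1: 1.264 × 1.388 = 1.754
Step 2: 1.264 × 1.388² = 2.435
Step 3: 1.264 × 1.388³ = 3.380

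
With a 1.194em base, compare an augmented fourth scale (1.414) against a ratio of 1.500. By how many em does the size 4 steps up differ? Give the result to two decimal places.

1.27em

Augmented fourth: 1.194 × 1.414⁴ = 4.7731em
At 1.500: 1.194 × 1.500⁴ = 6.0446em
Difference: 6.0446 − 4.7731 = 1.2715em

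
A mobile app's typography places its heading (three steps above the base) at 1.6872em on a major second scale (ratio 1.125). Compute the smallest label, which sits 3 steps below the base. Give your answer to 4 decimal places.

Moving from step +3 to step -3 is 6 steps down, so divide by r⁶.
1.6872 ÷ 1.125⁶ = 1.6872 ÷ 2.02729 ≈ 0.8322

0.8322em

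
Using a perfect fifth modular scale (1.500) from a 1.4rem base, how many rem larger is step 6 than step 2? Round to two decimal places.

12.80rem

Step 2: 1.4 × 1.500² = 3.1500rem
Step 6: 1.4 × 1.500⁶ = 15.9469rem
Difference: 15.9469 − 3.1500 = 12.7969rem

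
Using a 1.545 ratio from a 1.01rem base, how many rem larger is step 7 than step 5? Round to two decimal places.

Step 5: 1.01 × 1.545⁵ = 8.8913rem
Step 7: 1.01 × 1.545⁷ = 21.2237rem
Difference: 21.2237 − 8.8913 = 12.3324rem

12.33rem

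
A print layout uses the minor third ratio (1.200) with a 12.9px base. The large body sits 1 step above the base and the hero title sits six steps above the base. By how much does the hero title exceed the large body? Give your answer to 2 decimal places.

Step 1: 12.9 × 1.200 = 15.4800px
Step 6: 12.9 × 1.200⁶ = 38.5192px
Difference: 38.5192 − 15.4800 = 23.0392px

23.04px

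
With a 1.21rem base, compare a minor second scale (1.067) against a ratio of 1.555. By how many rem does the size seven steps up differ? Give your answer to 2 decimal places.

24.70rem

Minor second: 1.21 × 1.067⁷ = 1.9052rem
At 1.555: 1.21 × 1.555⁷ = 26.6010rem
Difference: 26.6010 − 1.9052 = 24.6958rem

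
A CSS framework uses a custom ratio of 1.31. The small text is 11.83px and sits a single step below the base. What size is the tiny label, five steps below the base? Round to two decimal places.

4.02px

11.83 ÷ 1.31⁴ = 11.83 ÷ 2.94500 ≈ 4.017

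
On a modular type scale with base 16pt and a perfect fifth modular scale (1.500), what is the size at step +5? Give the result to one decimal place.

Every step multiplies by the scale ratio.
16.0 × 1.500⁵ = 16.0 × 7.59375 ≈ 121.50

121.5pt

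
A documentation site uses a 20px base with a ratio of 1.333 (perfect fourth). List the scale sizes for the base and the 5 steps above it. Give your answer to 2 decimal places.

Step 0: 20px
Step 1: 20.0 × 1.333 = 26.66
Step 2: 20.0 × 1.333² = 35.54
Step 3: 20.0 × 1.333³ = 47.37
Step 4: 20.0 × 1.333⁴ = 63.15
Step 5: 20.0 × 1.333⁵ = 84.17

20.00px, 26.66px, 35.54px, 47.37px, 63.15px, 84.17px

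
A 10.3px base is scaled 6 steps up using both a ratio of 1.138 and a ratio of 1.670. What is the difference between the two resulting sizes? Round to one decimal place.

At 1.138: 10.3 × 1.138⁶ = 22.371px
At 1.670: 10.3 × 1.670⁶ = 223.427px
Difference: 223.427 − 22.371 = 201.056px

201.1px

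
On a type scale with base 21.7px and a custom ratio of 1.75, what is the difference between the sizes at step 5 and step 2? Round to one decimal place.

289.7px

Step 2: 21.7 × 1.75² = 66.456px
Step 5: 21.7 × 1.75⁵ = 356.164px
Difference: 356.164 − 66.456 = 289.708px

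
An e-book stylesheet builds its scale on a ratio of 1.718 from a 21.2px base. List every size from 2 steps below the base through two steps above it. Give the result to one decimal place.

7.2px, 12.3px, 21.2px, 36.4px, 62.6px

Step -2: 21.2 ÷ 1.718² = 7.2
Step -1: 21.2 ÷ 1.718 = 12.3
Step 0: 21.2px
Step 1: 21.2 × 1.718 = 36.4
Step 2: 21.2 × 1.718² = 62.6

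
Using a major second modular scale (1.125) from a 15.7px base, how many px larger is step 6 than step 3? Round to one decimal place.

Step 3: 15.7 × 1.125³ = 22.354px
Step 6: 15.7 × 1.125⁶ = 31.828px
Difference: 31.828 − 22.354 = 9.474px

9.5px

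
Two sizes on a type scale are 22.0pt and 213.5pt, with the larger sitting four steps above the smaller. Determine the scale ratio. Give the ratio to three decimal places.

1.765

The ratio satisfies 22.0 × r⁴ = 213.5, so r = (213.5 / 22.0)^(1/4).
r = 9.7045^(1/4) ≈ 1.7650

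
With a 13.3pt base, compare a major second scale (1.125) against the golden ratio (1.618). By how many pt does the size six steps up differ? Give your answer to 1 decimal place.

Major second: 13.3 × 1.125⁶ = 26.963pt
Golden ratio: 13.3 × 1.618⁶ = 238.629pt
Difference: 238.629 − 26.963 = 211.666pt

211.7pt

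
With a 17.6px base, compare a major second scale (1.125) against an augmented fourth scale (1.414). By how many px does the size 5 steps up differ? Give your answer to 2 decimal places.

67.77px

Major second: 17.6 × 1.125⁵ = 31.7158px
Augmented fourth: 17.6 × 1.414⁵ = 99.4855px
Difference: 99.4855 − 31.7158 = 67.7697px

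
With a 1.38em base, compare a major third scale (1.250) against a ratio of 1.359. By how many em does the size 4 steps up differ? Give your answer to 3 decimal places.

Major third: 1.38 × 1.250⁴ = 3.36914em
At 1.359: 1.38 × 1.359⁴ = 4.70714em
Difference: 4.70714 − 3.36914 = 1.33800em

1.338em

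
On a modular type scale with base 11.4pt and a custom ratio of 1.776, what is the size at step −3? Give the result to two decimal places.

2.04pt

11.4 ÷ 1.776³ = 11.4 ÷ 5.60182 ≈ 2.04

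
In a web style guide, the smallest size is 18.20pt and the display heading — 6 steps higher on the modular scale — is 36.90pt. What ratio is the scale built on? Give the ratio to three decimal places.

1.125

r⁶ = 36.90 / 18.20, so r = (36.90/18.20)^(1/6).
r = 2.0275^(1/6) ≈ 1.1250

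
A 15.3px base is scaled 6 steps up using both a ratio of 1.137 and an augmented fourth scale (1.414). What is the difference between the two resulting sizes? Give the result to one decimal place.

89.2px

At 1.137: 15.3 × 1.137⁶ = 33.056px
Augmented fourth: 15.3 × 1.414⁶ = 122.289px
Difference: 122.289 − 33.056 = 89.233px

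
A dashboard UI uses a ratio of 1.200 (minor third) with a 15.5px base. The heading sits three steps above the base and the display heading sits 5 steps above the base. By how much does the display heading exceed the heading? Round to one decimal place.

Step 3: 15.5 × 1.200³ = 26.784px
Step 5: 15.5 × 1.200⁵ = 38.569px
Difference: 38.569 − 26.784 = 11.785px

11.8px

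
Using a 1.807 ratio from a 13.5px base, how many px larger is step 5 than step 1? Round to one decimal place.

235.7px

Step 1: 13.5 × 1.807 = 24.395px
Step 5: 13.5 × 1.807⁵ = 260.091px
Difference: 260.091 − 24.395 = 235.696px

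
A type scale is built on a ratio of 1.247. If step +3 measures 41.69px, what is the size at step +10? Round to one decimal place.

195.5px

Moving from step +3 to step +10 is 7 steps up, so multiply by r⁷.
41.69 × 1.247⁷ = 41.69 × 4.68884 ≈ 195.478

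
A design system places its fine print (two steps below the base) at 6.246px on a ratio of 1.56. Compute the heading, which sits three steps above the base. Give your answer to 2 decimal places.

6.246 × 1.56⁵ = 6.246 × 9.23896 ≈ 57.707

57.71px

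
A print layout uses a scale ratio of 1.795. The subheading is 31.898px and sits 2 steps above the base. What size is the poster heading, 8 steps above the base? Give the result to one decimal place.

31.898 × 1.795⁶ = 31.898 × 33.44928 ≈ 1066.965

1067.0px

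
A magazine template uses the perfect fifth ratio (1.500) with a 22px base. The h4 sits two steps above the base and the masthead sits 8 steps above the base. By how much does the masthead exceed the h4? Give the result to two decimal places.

514.34px

Step 2: 22.0 × 1.500² = 49.5000px
Step 8: 22.0 × 1.500⁸ = 563.8359px
Difference: 563.8359 − 49.5000 = 514.3359px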